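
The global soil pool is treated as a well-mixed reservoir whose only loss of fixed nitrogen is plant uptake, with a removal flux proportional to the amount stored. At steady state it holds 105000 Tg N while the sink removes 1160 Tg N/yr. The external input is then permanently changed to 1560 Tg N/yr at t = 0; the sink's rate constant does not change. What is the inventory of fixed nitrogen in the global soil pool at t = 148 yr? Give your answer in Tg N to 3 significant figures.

Residence time τ = M₀/F₀ = 90.52 yr. The eventual steady state is M_∞ = M₀·(F₁/F₀) = 105000 × 1560/1160 = 141210 Tg N.
The anomaly ΔM(t) = M(t) − M_∞ decays as ΔM₀·e^(−t/τ) with ΔM₀ = 105000 − 141210 = −36210 Tg N.
At t = 148 yr, e^(−t/τ) = e^(−1.635) = 0.1949, so ΔM = −7058 Tg N and M = 141210 − 7058 = 134150 Tg N.

134000 Tg N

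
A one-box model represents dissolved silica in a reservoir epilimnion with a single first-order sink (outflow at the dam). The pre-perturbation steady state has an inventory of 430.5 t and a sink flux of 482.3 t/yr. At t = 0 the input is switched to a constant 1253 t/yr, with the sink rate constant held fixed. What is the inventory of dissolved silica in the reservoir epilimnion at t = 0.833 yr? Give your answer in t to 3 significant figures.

Residence time τ = M₀/F₀ = 0.8926 yr. The eventual steady state is M_∞ = M₀·(F₁/F₀) = 430.5 × 1253/482.3 = 1118.4 t.
The anomaly ΔM(t) = M(t) − M_∞ decays as ΔM₀·e^(−t/τ) with ΔM₀ = 430.5 − 1118.4 = −687.9 t.
At t = 0.833 yr, e^(−t/τ) = e^(−0.9332) = 0.3933, so ΔM = −270.5 t and M = 1118.4 − 270.5 = 847.88 t.

848 t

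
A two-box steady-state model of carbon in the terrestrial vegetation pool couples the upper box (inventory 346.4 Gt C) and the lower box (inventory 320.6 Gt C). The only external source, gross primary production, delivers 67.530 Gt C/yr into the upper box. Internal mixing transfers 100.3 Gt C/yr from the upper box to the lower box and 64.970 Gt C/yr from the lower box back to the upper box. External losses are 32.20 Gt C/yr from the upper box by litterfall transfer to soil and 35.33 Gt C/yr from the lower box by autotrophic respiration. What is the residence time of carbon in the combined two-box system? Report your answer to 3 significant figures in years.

Residence time in the combined system uses the total inventory and the total *external* removal — internal exchanges between the two boxes cancel.
M_total = 346.4 + 320.6 = 667.00 Gt C.
ΣF_external_out = 32.20 + 35.33 = 67.530 Gt C/yr.
τ = M_total / ΣF_ext = 667.00 / 67.530 = 9.877 yr.

9.88 yr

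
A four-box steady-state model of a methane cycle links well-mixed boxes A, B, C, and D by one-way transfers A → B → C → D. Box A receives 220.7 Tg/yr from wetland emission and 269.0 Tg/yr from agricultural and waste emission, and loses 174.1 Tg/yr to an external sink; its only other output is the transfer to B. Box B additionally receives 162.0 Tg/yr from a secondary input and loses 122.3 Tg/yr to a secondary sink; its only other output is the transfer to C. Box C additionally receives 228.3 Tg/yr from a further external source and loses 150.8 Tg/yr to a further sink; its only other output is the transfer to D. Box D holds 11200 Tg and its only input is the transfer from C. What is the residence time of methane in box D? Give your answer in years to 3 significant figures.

25.9 yr

Box A: F(A→B) = (220.7 + 269.0) − 174.1 = 315.60 Tg/yr.
Box B: F(B→C) = (315.60 + 162.0) − 122.3 = 355.30 Tg/yr.
Box C: F(C→D) = (355.30 + 228.3) − 150.8 = 432.80 Tg/yr.
Box D throughput = its input = 432.80 Tg/yr; τ = 11200 / 432.80 = 25.88 yr.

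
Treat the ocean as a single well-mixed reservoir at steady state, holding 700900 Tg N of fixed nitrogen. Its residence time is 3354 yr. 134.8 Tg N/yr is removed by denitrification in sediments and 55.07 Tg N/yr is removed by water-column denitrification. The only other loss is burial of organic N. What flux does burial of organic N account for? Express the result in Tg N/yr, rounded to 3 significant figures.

19.1 Tg N/yr

Total removal F = M/τ = 700900 / 3354 = 209.0 Tg N/yr.
Burial of organic N = F − (134.8 + 55.07) = 209.0 − 189.9 = 19.10 Tg N/yr.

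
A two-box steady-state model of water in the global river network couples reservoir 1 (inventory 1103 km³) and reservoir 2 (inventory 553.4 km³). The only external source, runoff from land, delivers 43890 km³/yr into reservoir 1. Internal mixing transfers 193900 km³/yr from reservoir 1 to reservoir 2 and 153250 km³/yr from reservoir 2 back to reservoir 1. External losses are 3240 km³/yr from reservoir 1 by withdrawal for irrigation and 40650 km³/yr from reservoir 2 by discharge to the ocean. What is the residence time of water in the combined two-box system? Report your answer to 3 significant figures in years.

0.0377 yr

Treat the two boxes together as one reservoir: the mixing fluxes between them are internal recycling, so τ = ΣM / Σ(external losses).
M_total = 1103 + 553.4 = 1656.4 km³.
ΣF_external_out = 3240 + 40650 = 43890 km³/yr.
τ = M_total / ΣF_ext = 1656.4 / 43890 = 0.03774 yr.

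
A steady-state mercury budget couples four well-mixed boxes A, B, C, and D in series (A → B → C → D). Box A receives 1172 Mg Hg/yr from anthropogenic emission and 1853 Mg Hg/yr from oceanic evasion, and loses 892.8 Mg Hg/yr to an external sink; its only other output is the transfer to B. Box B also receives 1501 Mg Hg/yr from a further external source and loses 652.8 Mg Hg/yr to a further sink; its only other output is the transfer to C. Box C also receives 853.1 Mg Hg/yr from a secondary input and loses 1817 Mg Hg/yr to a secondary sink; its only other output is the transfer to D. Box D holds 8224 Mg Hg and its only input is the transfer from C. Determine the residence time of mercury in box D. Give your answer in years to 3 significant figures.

Box A: F(A→B) = (1172 + 1853) − 892.8 = 2132.2 Mg Hg/yr.
Box B: F(B→C) = (2132.2 + 1501) − 652.8 = 2980.4 Mg Hg/yr.
Box C: F(C→D) = (2980.4 + 853.1) − 1817 = 2016.5 Mg Hg/yr.
Box D throughput = its input = 2016.5 Mg Hg/yr; τ = 8224 / 2016.5 = 4.078 yr.

4.08 yr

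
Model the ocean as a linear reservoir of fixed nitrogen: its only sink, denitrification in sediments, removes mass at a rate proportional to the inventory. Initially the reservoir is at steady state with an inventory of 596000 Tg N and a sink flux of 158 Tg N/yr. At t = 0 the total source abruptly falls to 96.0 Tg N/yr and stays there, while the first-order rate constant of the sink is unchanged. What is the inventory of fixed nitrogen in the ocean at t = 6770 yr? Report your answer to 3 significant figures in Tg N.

The sink rate constant is k = F₀/M₀ = 158/596000 = 0.0002651 yr⁻¹.
Solving dM/dt = F₁ − kM with M(0) = M₀ gives M(t) = F₁/k + (M₀ − F₁/k)·e^(−kt).
F₁/k = 96.0/0.0002651 = 362130 Tg N; kt = 0.0002651 × 6770 = 1.795, e^(−kt) = 0.1662.
M(6770) = 362130 + (596000 − 362130) × 0.1662 = 362130 + 38860 = 400990 Tg N.

401000 Tg N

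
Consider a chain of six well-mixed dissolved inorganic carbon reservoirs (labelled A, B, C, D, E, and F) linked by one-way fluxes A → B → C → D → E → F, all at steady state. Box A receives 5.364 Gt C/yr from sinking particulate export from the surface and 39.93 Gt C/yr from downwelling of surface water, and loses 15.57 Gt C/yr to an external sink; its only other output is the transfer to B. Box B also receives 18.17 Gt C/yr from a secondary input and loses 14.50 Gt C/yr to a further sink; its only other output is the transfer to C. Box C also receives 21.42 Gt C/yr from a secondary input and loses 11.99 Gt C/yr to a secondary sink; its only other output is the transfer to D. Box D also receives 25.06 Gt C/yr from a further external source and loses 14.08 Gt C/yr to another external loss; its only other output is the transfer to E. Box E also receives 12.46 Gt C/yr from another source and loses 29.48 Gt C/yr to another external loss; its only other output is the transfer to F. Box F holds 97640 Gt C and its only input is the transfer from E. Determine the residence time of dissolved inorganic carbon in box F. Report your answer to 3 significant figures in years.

Box A: F(A→B) = (5.364 + 39.93) − 15.57 = 29.724 Gt C/yr.
Box B: F(B→C) = (29.724 + 18.17) − 14.50 = 33.394 Gt C/yr.
Box C: F(C→D) = (33.394 + 21.42) − 11.99 = 42.824 Gt C/yr.
Box D: F(D→E) = (42.824 + 25.06) − 14.08 = 53.804 Gt C/yr.
Box E: F(E→F) = (53.804 + 12.46) − 29.48 = 36.784 Gt C/yr.
Box F throughput = its input = 36.784 Gt C/yr; τ = 97640 / 36.784 = 2654 yr.

2650 yr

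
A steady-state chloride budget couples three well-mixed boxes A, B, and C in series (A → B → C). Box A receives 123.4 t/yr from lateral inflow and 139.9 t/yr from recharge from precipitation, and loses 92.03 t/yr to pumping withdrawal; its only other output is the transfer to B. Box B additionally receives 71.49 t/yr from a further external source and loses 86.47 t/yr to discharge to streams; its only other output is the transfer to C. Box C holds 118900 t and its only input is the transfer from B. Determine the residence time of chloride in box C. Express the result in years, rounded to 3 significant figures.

761 yr

Box A: F(A→B) = (123.4 + 139.9) − 92.03 = 171.27 t/yr.
Box B: F(B→C) = (171.27 + 71.49) − 86.47 = 156.29 t/yr.
Box C throughput = its input = 156.29 t/yr; τ = 118900 / 156.29 = 760.8 yr.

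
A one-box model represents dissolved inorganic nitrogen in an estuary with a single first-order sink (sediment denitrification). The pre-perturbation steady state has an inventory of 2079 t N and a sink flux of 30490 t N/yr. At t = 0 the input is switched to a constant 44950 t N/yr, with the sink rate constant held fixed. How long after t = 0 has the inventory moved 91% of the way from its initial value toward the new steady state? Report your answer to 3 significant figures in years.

0.164 yr

τ = M₀/F₀ = 2079/30490 = 0.06819 yr.
The remaining gap fraction is e^(−t/τ); 91% covered ⇒ e^(−t/τ) = 0.0900.
t = −τ ln(0.0900) = 0.06819 × 2.408 = 0.1642 yr.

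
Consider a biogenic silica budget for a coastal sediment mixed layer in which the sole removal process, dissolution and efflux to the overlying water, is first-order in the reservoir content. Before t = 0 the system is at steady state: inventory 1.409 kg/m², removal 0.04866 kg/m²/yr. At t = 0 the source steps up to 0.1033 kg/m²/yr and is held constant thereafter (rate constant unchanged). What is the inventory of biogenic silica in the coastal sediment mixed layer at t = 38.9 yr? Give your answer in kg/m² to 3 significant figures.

The sink rate constant is k = F₀/M₀ = 0.04866/1.409 = 0.03454 yr⁻¹.
Solving dM/dt = F₁ − kM with M(0) = M₀ gives M(t) = F₁/k + (M₀ − F₁/k)·e^(−kt).
F₁/k = 0.1033/0.03454 = 2.9912 kg/m²; kt = 0.03454 × 38.9 = 1.343, e^(−kt) = 0.2610.
M(38.9) = 2.9912 + (1.409 − 2.9912) × 0.2610 = 2.9912 − 0.4129 = 2.5783 kg/m².

2.58 kg/m²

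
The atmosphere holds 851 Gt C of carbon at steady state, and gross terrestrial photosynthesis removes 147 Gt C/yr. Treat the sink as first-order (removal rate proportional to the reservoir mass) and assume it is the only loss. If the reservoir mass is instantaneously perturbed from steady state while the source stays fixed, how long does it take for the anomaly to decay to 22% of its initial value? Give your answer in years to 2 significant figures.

For a linear reservoir the anomaly decays as exp(−t/τ) with τ = M/F = 851/147 = 5.789 yr.
exp(−t/τ) = 0.22 ⇒ t = −τ ln(0.22) = 5.789 × 1.514 = 8.765 yr.

8.8 yr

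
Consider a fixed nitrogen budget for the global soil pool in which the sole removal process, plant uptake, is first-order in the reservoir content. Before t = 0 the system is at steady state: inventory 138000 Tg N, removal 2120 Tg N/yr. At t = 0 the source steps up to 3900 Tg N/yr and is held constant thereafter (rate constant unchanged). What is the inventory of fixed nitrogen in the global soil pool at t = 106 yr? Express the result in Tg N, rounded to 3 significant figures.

231000 Tg N

τ = M₀/F₀ = 138000/2120 = 65.09 yr; rate constant k = 1/τ.
New steady state M_∞ = F₁/k = F₁·τ = 3900 × 65.09 = 253870 Tg N.
M(t) = M_∞ + (M₀ − M_∞)·e^(−t/τ); t/τ = 106/65.09 = 1.628, so e^(−t/τ) = 0.1962.
M(t) = 253870 − 115900 × 0.1962 = 231130 Tg N.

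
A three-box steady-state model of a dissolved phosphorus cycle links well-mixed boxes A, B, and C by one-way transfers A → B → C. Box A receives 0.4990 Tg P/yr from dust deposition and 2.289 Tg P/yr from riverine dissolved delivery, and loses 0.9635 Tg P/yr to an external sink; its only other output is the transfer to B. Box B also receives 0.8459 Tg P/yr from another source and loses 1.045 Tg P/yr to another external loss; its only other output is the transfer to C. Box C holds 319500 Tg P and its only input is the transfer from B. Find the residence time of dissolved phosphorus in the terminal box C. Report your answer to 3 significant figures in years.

Box A: F(A→B) = (0.4990 + 2.289) − 0.9635 = 1.8245 Tg P/yr.
Box B: F(B→C) = (1.8245 + 0.8459) − 1.045 = 1.6254 Tg P/yr.
Box C throughput = its input = 1.6254 Tg P/yr; τ = 319500 / 1.6254 = 196600 yr.

197000 yr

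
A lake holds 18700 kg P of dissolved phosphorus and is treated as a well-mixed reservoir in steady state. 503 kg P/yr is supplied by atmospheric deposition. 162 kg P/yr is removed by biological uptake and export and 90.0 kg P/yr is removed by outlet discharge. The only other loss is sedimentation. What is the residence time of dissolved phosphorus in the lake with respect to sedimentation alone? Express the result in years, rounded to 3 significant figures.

At steady state ΣF_in = ΣF_out.
ΣF_in = 503.00 kg P/yr.
Sedimentation flux = ΣF_in − (162 + 90.0) = 503.00 − 252.0 = 251.0 kg P/yr.
τ = M / F = 18700 / 251.0 = 74.50 yr.

74.5 yr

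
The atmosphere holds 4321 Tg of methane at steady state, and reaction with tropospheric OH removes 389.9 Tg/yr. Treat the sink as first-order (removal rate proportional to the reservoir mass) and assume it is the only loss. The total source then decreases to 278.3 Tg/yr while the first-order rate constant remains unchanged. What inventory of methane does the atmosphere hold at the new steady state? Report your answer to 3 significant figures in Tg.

3080 Tg

Rate constant k = F/M = 389.9 / 4321 = 0.09023 yr⁻¹.
At the new steady state, source = k·M_new ⇒ M_new = 278.3 / 0.09023 = 3084 Tg.
(Equivalently M_new = M × F_new/F_old = 4321 × 278.3/389.9.)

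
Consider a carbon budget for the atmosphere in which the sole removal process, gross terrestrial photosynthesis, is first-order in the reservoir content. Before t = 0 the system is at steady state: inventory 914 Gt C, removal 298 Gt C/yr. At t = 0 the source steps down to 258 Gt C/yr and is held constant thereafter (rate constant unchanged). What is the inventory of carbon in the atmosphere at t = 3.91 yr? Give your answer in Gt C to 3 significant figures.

826 Gt C

The sink rate constant is k = F₀/M₀ = 298/914 = 0.3260 yr⁻¹.
Solving dM/dt = F₁ − kM with M(0) = M₀ gives M(t) = F₁/k + (M₀ − F₁/k)·e^(−kt).
F₁/k = 258/0.3260 = 791.32 Gt C; kt = 0.3260 × 3.91 = 1.275, e^(−kt) = 0.2795.
M(3.91) = 791.32 + (914 − 791.32) × 0.2795 = 791.32 + 34.29 = 825.60 Gt C.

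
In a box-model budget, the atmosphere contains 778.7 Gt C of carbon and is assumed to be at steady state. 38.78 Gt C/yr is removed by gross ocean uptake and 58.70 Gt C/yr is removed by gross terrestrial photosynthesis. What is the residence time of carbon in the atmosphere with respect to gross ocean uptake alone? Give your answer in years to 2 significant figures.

20 yr

Residence time with respect to a single sink: τ = M / F_sink.
τ = 778.7 / 38.78 = 20.08 yr.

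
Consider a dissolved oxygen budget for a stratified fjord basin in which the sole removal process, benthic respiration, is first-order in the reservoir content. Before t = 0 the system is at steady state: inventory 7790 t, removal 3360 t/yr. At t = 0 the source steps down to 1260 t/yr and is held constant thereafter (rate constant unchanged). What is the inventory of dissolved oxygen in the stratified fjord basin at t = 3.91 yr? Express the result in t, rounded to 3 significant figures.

Residence time τ = M₀/F₀ = 2.318 yr. The eventual steady state is M_∞ = M₀·(F₁/F₀) = 7790 × 1260/3360 = 2921.2 t.
The anomaly ΔM(t) = M(t) − M_∞ decays as ΔM₀·e^(−t/τ) with ΔM₀ = 7790 − 2921.2 = 4869 t.
At t = 3.91 yr, e^(−t/τ) = e^(−1.686) = 0.1852, so ΔM = 901.6 t and M = 2921.2 + 901.6 = 3822.8 t.

3820 t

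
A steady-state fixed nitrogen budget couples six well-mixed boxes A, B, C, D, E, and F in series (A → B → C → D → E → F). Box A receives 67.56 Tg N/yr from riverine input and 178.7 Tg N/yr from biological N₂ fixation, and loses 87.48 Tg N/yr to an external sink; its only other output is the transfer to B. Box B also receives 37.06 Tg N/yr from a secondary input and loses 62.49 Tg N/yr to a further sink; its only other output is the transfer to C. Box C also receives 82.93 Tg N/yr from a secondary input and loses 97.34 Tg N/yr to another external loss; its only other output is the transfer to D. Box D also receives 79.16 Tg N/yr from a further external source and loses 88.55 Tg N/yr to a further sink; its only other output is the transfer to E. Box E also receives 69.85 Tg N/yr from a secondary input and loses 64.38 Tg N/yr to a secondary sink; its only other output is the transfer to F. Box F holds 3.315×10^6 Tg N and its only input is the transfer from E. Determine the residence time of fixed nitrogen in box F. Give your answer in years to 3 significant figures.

Box A: F(A→B) = (67.56 + 178.7) − 87.48 = 158.78 Tg N/yr.
Box B: F(B→C) = (158.78 + 37.06) − 62.49 = 133.35 Tg N/yr.
Box C: F(C→D) = (133.35 + 82.93) − 97.34 = 118.94 Tg N/yr.
Box D: F(D→E) = (118.94 + 79.16) − 88.55 = 109.55 Tg N/yr.
Box E: F(E→F) = (109.55 + 69.85) − 64.38 = 115.02 Tg N/yr.
Box F throughput = its input = 115.02 Tg N/yr; τ = 3.315×10^6 / 115.02 = 28820 yr.

28800 yr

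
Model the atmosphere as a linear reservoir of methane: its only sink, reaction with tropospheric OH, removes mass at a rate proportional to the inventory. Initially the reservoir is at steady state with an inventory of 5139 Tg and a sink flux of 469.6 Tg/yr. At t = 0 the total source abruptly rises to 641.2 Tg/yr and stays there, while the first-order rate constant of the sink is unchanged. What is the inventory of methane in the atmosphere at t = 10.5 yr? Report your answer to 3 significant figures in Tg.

The sink rate constant is k = F₀/M₀ = 469.6/5139 = 0.09138 yr⁻¹.
Solving dM/dt = F₁ − kM with M(0) = M₀ gives M(t) = F₁/k + (M₀ − F₁/k)·e^(−kt).
F₁/k = 641.2/0.09138 = 7016.9 Tg; kt = 0.09138 × 10.5 = 0.9595, e^(−kt) = 0.3831.
M(10.5) = 7016.9 + (5139 − 7016.9) × 0.3831 = 7016.9 − 719.4 = 6297.5 Tg.

6300 Tg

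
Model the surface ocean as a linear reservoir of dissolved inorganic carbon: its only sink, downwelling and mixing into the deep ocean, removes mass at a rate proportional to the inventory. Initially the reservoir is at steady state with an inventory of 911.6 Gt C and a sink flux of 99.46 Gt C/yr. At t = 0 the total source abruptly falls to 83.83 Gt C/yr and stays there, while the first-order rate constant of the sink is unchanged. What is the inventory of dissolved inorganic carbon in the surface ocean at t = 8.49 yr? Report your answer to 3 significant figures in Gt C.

The sink rate constant is k = F₀/M₀ = 99.46/911.6 = 0.1091 yr⁻¹.
Solving dM/dt = F₁ − kM with M(0) = M₀ gives M(t) = F₁/k + (M₀ − F₁/k)·e^(−kt).
F₁/k = 83.83/0.1091 = 768.34 Gt C; kt = 0.1091 × 8.49 = 0.9263, e^(−kt) = 0.3960.
M(8.49) = 768.34 + (911.6 − 768.34) × 0.3960 = 768.34 + 56.73 = 825.08 Gt C.

825 Gt C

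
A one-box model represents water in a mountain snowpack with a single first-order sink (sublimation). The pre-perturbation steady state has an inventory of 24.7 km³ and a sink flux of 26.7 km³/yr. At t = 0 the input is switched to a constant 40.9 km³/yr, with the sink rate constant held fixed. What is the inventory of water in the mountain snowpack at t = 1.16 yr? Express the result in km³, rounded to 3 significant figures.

34.1 km³

τ = M₀/F₀ = 24.7/26.7 = 0.9251 yr; rate constant k = 1/τ.
New steady state M_∞ = F₁/k = F₁·τ = 40.9 × 0.9251 = 37.836 km³.
M(t) = M_∞ + (M₀ − M_∞)·e^(−t/τ); t/τ = 1.16/0.9251 = 1.254, so e^(−t/τ) = 0.2854.
M(t) = 37.836 − 13.14 × 0.2854 = 34.087 km³.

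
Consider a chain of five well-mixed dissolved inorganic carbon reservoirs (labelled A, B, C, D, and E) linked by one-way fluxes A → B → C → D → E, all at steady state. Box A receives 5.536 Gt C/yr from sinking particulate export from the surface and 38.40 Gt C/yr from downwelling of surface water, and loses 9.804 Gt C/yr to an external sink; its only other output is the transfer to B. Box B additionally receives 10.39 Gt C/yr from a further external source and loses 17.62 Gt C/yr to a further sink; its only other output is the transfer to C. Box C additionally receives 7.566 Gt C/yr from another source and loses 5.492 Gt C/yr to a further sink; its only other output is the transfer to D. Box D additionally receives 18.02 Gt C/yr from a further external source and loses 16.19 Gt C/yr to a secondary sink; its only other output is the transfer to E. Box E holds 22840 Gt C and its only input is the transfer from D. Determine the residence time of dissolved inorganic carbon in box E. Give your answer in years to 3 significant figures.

741 yr

Box A: F(A→B) = (5.536 + 38.40) − 9.804 = 34.132 Gt C/yr.
Box B: F(B→C) = (34.132 + 10.39) − 17.62 = 26.902 Gt C/yr.
Box C: F(C→D) = (26.902 + 7.566) − 5.492 = 28.976 Gt C/yr.
Box D: F(D→E) = (28.976 + 18.02) − 16.19 = 30.806 Gt C/yr.
Box E throughput = its input = 30.806 Gt C/yr; τ = 22840 / 30.806 = 741.4 yr.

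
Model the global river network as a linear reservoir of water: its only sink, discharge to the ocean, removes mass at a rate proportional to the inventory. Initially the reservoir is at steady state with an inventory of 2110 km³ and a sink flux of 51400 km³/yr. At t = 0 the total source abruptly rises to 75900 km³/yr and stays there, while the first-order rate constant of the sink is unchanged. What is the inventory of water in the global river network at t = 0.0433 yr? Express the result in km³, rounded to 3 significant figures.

2770 km³

The sink rate constant is k = F₀/M₀ = 51400/2110 = 24.36 yr⁻¹.
Solving dM/dt = F₁ − kM with M(0) = M₀ gives M(t) = F₁/k + (M₀ − F₁/k)·e^(−kt).
F₁/k = 75900/24.36 = 3115.7 km³; kt = 24.36 × 0.0433 = 1.055, e^(−kt) = 0.3483.
M(0.0433) = 3115.7 + (2110 − 3115.7) × 0.3483 = 3115.7 − 350.3 = 2765.5 km³.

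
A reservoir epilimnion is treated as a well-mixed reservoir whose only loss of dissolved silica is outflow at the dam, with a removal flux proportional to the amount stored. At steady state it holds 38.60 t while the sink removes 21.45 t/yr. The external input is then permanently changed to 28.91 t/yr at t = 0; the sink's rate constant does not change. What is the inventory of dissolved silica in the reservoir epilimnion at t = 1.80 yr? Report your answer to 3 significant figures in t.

The sink rate constant is k = F₀/M₀ = 21.45/38.60 = 0.5557 yr⁻¹.
Solving dM/dt = F₁ − kM with M(0) = M₀ gives M(t) = F₁/k + (M₀ − F₁/k)·e^(−kt).
F₁/k = 28.91/0.5557 = 52.025 t; kt = 0.5557 × 1.80 = 1.000, e^(−kt) = 0.3678.
M(1.80) = 52.025 + (38.60 − 52.025) × 0.3678 = 52.025 − 4.937 = 47.087 t.

47.1 t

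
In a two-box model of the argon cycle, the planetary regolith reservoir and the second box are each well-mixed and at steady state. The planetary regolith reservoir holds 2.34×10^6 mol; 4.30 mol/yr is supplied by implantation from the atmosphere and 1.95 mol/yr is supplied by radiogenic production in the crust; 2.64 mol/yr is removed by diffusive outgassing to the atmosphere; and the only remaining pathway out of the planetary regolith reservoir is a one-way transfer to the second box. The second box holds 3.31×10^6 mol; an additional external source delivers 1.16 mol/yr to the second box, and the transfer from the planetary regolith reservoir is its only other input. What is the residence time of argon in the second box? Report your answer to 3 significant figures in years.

694000 yr

Balance the planetary regolith reservoir: ΣF_in = 4.30 + 1.95 = 6.2500 mol/yr.
Transfer to the second box = ΣF_in − (2.64) = 3.6100 mol/yr.
Total input to the second box = 3.6100 + 1.16 = 4.7700 mol/yr; at steady state this equals its total output.
τ = M / F = 3.31×10^6 / 4.7700 = 693900 yr.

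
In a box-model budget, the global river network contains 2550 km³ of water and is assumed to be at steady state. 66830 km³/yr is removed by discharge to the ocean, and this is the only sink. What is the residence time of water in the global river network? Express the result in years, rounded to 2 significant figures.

0.038 yr

τ = M / F = 2550 / 66830 = 0.03816 yr.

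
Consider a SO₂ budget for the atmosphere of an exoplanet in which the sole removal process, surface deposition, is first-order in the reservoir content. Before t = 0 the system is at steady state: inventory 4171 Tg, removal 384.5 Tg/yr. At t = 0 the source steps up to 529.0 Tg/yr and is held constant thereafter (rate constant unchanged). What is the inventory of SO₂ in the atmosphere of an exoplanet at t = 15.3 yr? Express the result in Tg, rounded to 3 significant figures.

5360 Tg

The sink rate constant is k = F₀/M₀ = 384.5/4171 = 0.09218 yr⁻¹.
Solving dM/dt = F₁ − kM with M(0) = M₀ gives M(t) = F₁/k + (M₀ − F₁/k)·e^(−kt).
F₁/k = 529.0/0.09218 = 5738.5 Tg; kt = 0.09218 × 15.3 = 1.410, e^(−kt) = 0.2440.
M(15.3) = 5738.5 + (4171 − 5738.5) × 0.2440 = 5738.5 − 382.5 = 5356.0 Tg.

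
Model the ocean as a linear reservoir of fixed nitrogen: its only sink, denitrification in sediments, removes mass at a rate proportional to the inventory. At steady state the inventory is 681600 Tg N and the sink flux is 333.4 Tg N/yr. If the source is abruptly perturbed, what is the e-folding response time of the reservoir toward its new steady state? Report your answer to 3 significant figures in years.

For a linear reservoir the response time equals the residence time τ = M/F.
τ = 681600 / 333.4 = 2044 yr.

2040 yr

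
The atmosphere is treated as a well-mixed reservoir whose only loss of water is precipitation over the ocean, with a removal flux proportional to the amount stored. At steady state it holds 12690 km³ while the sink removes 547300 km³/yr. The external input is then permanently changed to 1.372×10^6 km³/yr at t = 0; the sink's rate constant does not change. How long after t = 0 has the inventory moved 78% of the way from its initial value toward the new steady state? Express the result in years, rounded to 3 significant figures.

0.0351 yr

τ = M₀/F₀ = 12690/547300 = 0.02319 yr.
The remaining gap fraction is e^(−t/τ); 78% covered ⇒ e^(−t/τ) = 0.220.
t = −τ ln(0.220) = 0.02319 × 1.514 = 0.03511 yr.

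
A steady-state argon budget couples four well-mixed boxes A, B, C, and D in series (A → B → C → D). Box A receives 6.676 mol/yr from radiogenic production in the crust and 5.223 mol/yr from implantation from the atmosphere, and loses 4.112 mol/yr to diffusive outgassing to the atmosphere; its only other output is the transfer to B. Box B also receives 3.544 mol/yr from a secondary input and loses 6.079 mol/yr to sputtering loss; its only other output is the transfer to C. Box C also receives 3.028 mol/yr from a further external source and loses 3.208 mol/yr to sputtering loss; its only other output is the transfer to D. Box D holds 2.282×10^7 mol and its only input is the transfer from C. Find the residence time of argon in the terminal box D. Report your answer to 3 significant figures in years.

4.50×10^6 yr

Box A: F(A→B) = (6.676 + 5.223) − 4.112 = 7.7870 mol/yr.
Box B: F(B→C) = (7.7870 + 3.544) − 6.079 = 5.2520 mol/yr.
Box C: F(C→D) = (5.2520 + 3.028) − 3.208 = 5.0720 mol/yr.
Box D throughput = its input = 5.0720 mol/yr; τ = 2.282×10^7 / 5.0720 = 4.499×10^6 yr.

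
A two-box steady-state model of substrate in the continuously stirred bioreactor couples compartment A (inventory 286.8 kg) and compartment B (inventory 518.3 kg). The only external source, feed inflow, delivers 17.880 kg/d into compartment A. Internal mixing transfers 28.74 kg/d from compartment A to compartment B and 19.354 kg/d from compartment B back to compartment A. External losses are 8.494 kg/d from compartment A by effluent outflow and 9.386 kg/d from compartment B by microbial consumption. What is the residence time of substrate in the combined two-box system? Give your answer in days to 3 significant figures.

Residence time in the combined system uses the total inventory and the total *external* removal — internal exchanges between the two boxes cancel.
M_total = 286.8 + 518.3 = 805.10 kg.
ΣF_external_out = 8.494 + 9.386 = 17.880 kg/d.
τ = M_total / ΣF_ext = 805.10 / 17.880 = 45.03 d.

45.0 d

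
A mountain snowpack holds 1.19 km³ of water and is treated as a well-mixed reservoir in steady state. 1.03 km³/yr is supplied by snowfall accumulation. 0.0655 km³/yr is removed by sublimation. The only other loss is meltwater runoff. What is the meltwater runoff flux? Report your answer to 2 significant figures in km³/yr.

0.96 km³/yr

At steady state ΣF_in = ΣF_out.
ΣF_in = 1.0300 km³/yr.
Meltwater runoff flux = ΣF_in − (0.0655) = 1.0300 − 0.06550 = 0.9645 km³/yr.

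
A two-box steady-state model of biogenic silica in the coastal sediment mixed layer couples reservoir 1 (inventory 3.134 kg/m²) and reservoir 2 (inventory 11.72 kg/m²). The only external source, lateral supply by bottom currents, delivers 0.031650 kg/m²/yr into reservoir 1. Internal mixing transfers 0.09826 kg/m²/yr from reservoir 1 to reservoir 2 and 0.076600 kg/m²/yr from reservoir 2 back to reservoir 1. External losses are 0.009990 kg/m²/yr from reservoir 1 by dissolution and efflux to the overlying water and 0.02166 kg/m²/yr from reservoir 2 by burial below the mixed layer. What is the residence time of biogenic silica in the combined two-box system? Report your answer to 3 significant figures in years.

For the system as a whole, the A↔B exchange is internal and contributes nothing to the throughput; only the external sinks remove mass.
M_total = 3.134 + 11.72 = 14.854 kg/m².
ΣF_external_out = 0.009990 + 0.02166 = 0.031650 kg/m²/yr.
τ = M_total / ΣF_ext = 14.854 / 0.031650 = 469.3 yr.

469 yr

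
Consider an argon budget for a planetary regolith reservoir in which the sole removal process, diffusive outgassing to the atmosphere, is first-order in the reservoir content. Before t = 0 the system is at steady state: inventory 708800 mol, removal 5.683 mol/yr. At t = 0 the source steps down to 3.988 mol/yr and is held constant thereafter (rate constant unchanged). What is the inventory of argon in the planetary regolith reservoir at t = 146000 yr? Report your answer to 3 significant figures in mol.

The sink rate constant is k = F₀/M₀ = 5.683/708800 = 8.018×10^-6 yr⁻¹.
Solving dM/dt = F₁ − kM with M(0) = M₀ gives M(t) = F₁/k + (M₀ − F₁/k)·e^(−kt).
F₁/k = 3.988/8.018×10^-6 = 497390 mol; kt = 8.018×10^-6 × 146000 = 1.171, e^(−kt) = 0.3102.
M(146000) = 497390 + (708800 − 497390) × 0.3102 = 497390 + 65570 = 562970 mol.

563000 mol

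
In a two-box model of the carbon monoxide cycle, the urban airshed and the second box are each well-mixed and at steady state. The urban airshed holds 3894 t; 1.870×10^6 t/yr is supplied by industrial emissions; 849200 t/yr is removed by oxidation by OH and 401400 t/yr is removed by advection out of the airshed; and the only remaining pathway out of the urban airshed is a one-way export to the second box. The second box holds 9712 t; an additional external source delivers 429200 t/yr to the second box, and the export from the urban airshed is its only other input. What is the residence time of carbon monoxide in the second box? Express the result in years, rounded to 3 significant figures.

0.00926 yr

Balance the urban airshed: ΣF_in = 1.8700×10^6 t/yr.
Export to the second box = ΣF_in − (849200 + 401400) = 619400 t/yr.
Total input to the second box = 619400 + 429200 = 1.0486×10^6 t/yr; at steady state this equals its total output.
τ = M / F = 9712 / 1.0486×10^6 = 0.009262 yr.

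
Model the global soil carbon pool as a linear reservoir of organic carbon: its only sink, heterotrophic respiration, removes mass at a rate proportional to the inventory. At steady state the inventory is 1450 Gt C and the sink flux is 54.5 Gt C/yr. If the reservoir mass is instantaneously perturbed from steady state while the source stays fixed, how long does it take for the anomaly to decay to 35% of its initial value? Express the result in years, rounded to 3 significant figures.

27.9 yr

For a linear reservoir the anomaly decays as exp(−t/τ) with τ = M/F = 1450/54.5 = 26.61 yr.
exp(−t/τ) = 0.35 ⇒ t = −τ ln(0.35) = 26.61 × 1.050 = 27.93 yr.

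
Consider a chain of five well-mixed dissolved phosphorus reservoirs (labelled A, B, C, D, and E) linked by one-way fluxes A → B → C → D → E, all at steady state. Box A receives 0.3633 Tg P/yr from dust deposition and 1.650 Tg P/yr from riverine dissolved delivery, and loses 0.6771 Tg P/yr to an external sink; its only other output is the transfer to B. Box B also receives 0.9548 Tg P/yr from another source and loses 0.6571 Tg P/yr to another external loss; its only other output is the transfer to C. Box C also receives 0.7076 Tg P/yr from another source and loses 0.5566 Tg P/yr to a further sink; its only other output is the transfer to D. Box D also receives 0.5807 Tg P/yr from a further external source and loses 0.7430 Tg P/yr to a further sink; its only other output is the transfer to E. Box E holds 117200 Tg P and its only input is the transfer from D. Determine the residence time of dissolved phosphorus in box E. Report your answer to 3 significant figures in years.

72200 yr

Box A: F(A→B) = (0.3633 + 1.650) − 0.6771 = 1.3362 Tg P/yr.
Box B: F(B→C) = (1.3362 + 0.9548) − 0.6571 = 1.6339 Tg P/yr.
Box C: F(C→D) = (1.6339 + 0.7076) − 0.5566 = 1.7849 Tg P/yr.
Box D: F(D→E) = (1.7849 + 0.5807) − 0.7430 = 1.6226 Tg P/yr.
Box E throughput = its input = 1.6226 Tg P/yr; τ = 117200 / 1.6226 = 72230 yr.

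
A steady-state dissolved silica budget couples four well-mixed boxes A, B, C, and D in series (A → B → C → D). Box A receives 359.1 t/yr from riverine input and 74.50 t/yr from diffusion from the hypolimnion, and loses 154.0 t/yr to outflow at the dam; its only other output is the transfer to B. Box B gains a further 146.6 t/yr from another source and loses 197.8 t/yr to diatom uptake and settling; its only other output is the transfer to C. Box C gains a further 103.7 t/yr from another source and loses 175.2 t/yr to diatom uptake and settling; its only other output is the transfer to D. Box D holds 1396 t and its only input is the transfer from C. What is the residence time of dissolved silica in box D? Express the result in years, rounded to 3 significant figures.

Box A: F(A→B) = (359.1 + 74.50) − 154.0 = 279.60 t/yr.
Box B: F(B→C) = (279.60 + 146.6) − 197.8 = 228.40 t/yr.
Box C: F(C→D) = (228.40 + 103.7) − 175.2 = 156.90 t/yr.
Box D throughput = its input = 156.90 t/yr; τ = 1396 / 156.90 = 8.897 yr.

8.90 yr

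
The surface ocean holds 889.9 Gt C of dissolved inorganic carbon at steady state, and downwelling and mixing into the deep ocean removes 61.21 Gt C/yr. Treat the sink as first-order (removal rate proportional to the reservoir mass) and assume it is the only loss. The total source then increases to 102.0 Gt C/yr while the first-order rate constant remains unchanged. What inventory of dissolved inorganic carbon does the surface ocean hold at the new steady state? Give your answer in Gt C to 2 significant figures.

Rate constant k = F/M = 61.21 / 889.9 = 0.06878 yr⁻¹.
At the new steady state, source = k·M_new ⇒ M_new = 102.0 / 0.06878 = 1483 Gt C.
(Equivalently M_new = M × F_new/F_old = 889.9 × 102.0/61.21.)

1500 Gt C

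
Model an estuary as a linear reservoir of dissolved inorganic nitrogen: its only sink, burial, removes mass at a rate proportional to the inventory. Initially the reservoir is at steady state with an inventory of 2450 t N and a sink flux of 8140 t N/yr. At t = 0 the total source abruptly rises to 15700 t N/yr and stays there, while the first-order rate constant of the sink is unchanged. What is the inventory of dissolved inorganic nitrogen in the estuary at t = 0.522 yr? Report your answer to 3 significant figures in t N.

τ = M₀/F₀ = 2450/8140 = 0.3010 yr; rate constant k = 1/τ.
New steady state M_∞ = F₁/k = F₁·τ = 15700 × 0.3010 = 4725.4 t N.
M(t) = M_∞ + (M₀ − M_∞)·e^(−t/τ); t/τ = 0.522/0.3010 = 1.734, so e^(−t/τ) = 0.1765.
M(t) = 4725.4 − 2275 × 0.1765 = 4323.8 t N.

4320 t N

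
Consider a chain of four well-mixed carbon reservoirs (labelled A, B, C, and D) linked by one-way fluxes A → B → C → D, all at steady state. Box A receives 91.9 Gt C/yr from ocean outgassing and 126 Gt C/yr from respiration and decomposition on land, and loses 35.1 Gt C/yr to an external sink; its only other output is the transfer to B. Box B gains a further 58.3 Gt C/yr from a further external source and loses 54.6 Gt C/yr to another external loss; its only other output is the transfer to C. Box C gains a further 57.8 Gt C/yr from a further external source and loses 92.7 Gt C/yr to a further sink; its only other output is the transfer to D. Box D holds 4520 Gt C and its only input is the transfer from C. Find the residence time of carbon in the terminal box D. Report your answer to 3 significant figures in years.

Box A: F(A→B) = (91.9 + 126) − 35.1 = 182.80 Gt C/yr.
Box B: F(B→C) = (182.80 + 58.3) − 54.6 = 186.50 Gt C/yr.
Box C: F(C→D) = (186.50 + 57.8) − 92.7 = 151.60 Gt C/yr.
Box D throughput = its input = 151.60 Gt C/yr; τ = 4520 / 151.60 = 29.82 yr.

29.8 yr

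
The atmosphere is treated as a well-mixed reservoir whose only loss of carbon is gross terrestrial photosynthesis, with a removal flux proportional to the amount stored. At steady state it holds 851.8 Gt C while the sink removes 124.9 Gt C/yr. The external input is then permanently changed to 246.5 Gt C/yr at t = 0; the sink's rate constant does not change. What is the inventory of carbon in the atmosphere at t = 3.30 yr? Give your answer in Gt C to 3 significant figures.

The sink rate constant is k = F₀/M₀ = 124.9/851.8 = 0.1466 yr⁻¹.
Solving dM/dt = F₁ − kM with M(0) = M₀ gives M(t) = F₁/k + (M₀ − F₁/k)·e^(−kt).
F₁/k = 246.5/0.1466 = 1681.1 Gt C; kt = 0.1466 × 3.30 = 0.4839, e^(−kt) = 0.6164.
M(3.30) = 1681.1 + (851.8 − 1681.1) × 0.6164 = 1681.1 − 511.2 = 1169.9 Gt C.

1170 Gt C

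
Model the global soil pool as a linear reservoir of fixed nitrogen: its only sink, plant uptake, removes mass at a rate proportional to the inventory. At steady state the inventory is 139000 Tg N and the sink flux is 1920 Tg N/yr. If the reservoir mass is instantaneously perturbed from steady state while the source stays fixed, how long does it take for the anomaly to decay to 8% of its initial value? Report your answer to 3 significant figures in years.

183 yr

For a linear reservoir the anomaly decays as exp(−t/τ) with τ = M/F = 139000/1920 = 72.40 yr.
exp(−t/τ) = 0.08 ⇒ t = −τ ln(0.08) = 72.40 × 2.526 = 182.9 yr.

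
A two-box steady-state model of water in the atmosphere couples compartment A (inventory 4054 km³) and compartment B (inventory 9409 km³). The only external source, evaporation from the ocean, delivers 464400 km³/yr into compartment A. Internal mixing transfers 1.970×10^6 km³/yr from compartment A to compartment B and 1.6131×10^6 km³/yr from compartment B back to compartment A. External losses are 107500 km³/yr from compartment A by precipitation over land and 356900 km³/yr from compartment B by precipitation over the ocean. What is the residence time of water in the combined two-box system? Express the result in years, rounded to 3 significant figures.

0.0290 yr

For the system as a whole, the A↔B exchange is internal and contributes nothing to the throughput; only the external sinks remove mass.
M_total = 4054 + 9409 = 13463 km³.
ΣF_external_out = 107500 + 356900 = 464400 km³/yr.
τ = M_total / ΣF_ext = 13463 / 464400 = 0.02899 yr.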